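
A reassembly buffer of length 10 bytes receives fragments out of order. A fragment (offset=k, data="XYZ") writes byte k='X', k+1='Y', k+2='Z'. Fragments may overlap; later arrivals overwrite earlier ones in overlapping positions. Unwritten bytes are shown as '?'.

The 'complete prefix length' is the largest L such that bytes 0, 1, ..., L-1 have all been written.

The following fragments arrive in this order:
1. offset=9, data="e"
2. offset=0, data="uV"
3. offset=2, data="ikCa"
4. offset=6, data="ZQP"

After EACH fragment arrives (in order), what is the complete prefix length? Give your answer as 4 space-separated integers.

Answer: 0 2 6 10

Derivation:
Fragment 1: offset=9 data="e" -> buffer=?????????e -> prefix_len=0
Fragment 2: offset=0 data="uV" -> buffer=uV???????e -> prefix_len=2
Fragment 3: offset=2 data="ikCa" -> buffer=uVikCa???e -> prefix_len=6
Fragment 4: offset=6 data="ZQP" -> buffer=uVikCaZQPe -> prefix_len=10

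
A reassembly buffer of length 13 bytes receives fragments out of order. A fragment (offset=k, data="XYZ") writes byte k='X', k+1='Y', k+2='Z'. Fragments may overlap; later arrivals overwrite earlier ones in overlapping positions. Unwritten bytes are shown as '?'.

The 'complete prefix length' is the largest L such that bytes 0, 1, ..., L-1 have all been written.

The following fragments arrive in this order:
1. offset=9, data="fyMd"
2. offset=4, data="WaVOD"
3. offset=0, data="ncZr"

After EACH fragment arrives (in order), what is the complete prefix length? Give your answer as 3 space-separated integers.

Answer: 0 0 13

Derivation:
Fragment 1: offset=9 data="fyMd" -> buffer=?????????fyMd -> prefix_len=0
Fragment 2: offset=4 data="WaVOD" -> buffer=????WaVODfyMd -> prefix_len=0
Fragment 3: offset=0 data="ncZr" -> buffer=ncZrWaVODfyMd -> prefix_len=13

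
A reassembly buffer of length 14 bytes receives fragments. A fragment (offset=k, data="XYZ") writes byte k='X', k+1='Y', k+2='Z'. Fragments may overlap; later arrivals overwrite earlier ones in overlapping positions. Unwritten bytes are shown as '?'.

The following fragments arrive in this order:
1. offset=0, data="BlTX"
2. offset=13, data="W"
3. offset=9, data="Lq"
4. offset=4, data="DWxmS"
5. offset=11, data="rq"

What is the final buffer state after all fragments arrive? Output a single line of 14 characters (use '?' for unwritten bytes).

Fragment 1: offset=0 data="BlTX" -> buffer=BlTX??????????
Fragment 2: offset=13 data="W" -> buffer=BlTX?????????W
Fragment 3: offset=9 data="Lq" -> buffer=BlTX?????Lq??W
Fragment 4: offset=4 data="DWxmS" -> buffer=BlTXDWxmSLq??W
Fragment 5: offset=11 data="rq" -> buffer=BlTXDWxmSLqrqW

Answer: BlTXDWxmSLqrqW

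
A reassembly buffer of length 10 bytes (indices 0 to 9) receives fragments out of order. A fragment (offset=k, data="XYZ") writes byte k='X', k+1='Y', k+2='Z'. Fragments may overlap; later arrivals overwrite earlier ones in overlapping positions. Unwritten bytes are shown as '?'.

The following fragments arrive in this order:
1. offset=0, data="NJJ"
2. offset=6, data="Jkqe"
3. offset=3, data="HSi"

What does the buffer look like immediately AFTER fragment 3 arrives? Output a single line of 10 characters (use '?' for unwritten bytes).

Fragment 1: offset=0 data="NJJ" -> buffer=NJJ???????
Fragment 2: offset=6 data="Jkqe" -> buffer=NJJ???Jkqe
Fragment 3: offset=3 data="HSi" -> buffer=NJJHSiJkqe

Answer: NJJHSiJkqe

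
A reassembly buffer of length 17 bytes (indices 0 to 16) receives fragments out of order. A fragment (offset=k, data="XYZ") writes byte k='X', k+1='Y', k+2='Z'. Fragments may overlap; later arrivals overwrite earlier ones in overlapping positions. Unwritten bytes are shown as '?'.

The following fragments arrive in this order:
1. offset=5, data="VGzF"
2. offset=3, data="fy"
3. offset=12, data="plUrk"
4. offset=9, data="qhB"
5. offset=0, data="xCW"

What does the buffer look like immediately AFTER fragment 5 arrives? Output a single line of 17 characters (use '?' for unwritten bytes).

Answer: xCWfyVGzFqhBplUrk

Derivation:
Fragment 1: offset=5 data="VGzF" -> buffer=?????VGzF????????
Fragment 2: offset=3 data="fy" -> buffer=???fyVGzF????????
Fragment 3: offset=12 data="plUrk" -> buffer=???fyVGzF???plUrk
Fragment 4: offset=9 data="qhB" -> buffer=???fyVGzFqhBplUrk
Fragment 5: offset=0 data="xCW" -> buffer=xCWfyVGzFqhBplUrk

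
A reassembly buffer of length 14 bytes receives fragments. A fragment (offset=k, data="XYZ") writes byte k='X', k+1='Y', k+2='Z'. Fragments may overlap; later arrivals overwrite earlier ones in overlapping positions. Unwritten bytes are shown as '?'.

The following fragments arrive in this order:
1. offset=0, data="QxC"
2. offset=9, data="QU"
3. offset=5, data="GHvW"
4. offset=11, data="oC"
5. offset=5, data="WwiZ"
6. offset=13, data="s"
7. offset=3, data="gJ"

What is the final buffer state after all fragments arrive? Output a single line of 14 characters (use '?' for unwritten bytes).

Fragment 1: offset=0 data="QxC" -> buffer=QxC???????????
Fragment 2: offset=9 data="QU" -> buffer=QxC??????QU???
Fragment 3: offset=5 data="GHvW" -> buffer=QxC??GHvWQU???
Fragment 4: offset=11 data="oC" -> buffer=QxC??GHvWQUoC?
Fragment 5: offset=5 data="WwiZ" -> buffer=QxC??WwiZQUoC?
Fragment 6: offset=13 data="s" -> buffer=QxC??WwiZQUoCs
Fragment 7: offset=3 data="gJ" -> buffer=QxCgJWwiZQUoCs

Answer: QxCgJWwiZQUoCs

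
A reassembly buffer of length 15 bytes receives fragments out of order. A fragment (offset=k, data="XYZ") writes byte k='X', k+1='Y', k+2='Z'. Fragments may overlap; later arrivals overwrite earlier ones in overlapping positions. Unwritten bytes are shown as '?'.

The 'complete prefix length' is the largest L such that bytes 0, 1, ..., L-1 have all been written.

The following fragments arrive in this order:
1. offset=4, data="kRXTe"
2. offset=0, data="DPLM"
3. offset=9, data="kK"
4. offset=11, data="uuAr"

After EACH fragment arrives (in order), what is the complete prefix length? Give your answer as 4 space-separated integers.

Answer: 0 9 11 15

Derivation:
Fragment 1: offset=4 data="kRXTe" -> buffer=????kRXTe?????? -> prefix_len=0
Fragment 2: offset=0 data="DPLM" -> buffer=DPLMkRXTe?????? -> prefix_len=9
Fragment 3: offset=9 data="kK" -> buffer=DPLMkRXTekK???? -> prefix_len=11
Fragment 4: offset=11 data="uuAr" -> buffer=DPLMkRXTekKuuAr -> prefix_len=15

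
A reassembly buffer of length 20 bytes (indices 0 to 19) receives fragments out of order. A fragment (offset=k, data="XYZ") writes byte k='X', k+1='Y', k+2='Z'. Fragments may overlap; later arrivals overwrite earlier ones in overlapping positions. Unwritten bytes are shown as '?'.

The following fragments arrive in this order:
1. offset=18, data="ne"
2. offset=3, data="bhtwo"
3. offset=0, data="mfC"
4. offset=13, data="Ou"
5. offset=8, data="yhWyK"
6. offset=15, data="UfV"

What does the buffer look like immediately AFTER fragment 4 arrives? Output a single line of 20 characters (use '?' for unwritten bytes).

Answer: mfCbhtwo?????Ou???ne

Derivation:
Fragment 1: offset=18 data="ne" -> buffer=??????????????????ne
Fragment 2: offset=3 data="bhtwo" -> buffer=???bhtwo??????????ne
Fragment 3: offset=0 data="mfC" -> buffer=mfCbhtwo??????????ne
Fragment 4: offset=13 data="Ou" -> buffer=mfCbhtwo?????Ou???ne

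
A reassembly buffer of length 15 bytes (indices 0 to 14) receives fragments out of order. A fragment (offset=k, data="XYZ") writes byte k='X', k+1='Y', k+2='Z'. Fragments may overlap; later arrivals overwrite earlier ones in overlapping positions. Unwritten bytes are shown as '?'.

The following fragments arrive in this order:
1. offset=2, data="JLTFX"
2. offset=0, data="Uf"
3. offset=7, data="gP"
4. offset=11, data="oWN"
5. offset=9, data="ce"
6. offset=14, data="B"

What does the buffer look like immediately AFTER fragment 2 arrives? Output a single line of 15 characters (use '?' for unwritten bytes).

Fragment 1: offset=2 data="JLTFX" -> buffer=??JLTFX????????
Fragment 2: offset=0 data="Uf" -> buffer=UfJLTFX????????

Answer: UfJLTFX????????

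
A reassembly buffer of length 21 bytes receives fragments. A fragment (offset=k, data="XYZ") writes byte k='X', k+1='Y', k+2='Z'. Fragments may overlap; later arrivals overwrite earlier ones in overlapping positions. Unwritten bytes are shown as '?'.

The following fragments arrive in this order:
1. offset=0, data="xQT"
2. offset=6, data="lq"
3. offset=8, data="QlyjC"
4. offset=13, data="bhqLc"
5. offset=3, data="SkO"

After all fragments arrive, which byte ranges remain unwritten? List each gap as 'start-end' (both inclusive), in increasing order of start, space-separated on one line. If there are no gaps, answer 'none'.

Answer: 18-20

Derivation:
Fragment 1: offset=0 len=3
Fragment 2: offset=6 len=2
Fragment 3: offset=8 len=5
Fragment 4: offset=13 len=5
Fragment 5: offset=3 len=3
Gaps: 18-20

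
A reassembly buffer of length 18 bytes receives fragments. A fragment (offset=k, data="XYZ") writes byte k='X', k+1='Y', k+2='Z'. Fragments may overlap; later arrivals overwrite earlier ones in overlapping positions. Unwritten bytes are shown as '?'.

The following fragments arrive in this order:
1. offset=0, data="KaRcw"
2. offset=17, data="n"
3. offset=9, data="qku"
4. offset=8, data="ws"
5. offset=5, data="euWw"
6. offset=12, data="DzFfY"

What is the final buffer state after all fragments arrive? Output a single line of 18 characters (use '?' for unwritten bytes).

Fragment 1: offset=0 data="KaRcw" -> buffer=KaRcw?????????????
Fragment 2: offset=17 data="n" -> buffer=KaRcw????????????n
Fragment 3: offset=9 data="qku" -> buffer=KaRcw????qku?????n
Fragment 4: offset=8 data="ws" -> buffer=KaRcw???wsku?????n
Fragment 5: offset=5 data="euWw" -> buffer=KaRcweuWwsku?????n
Fragment 6: offset=12 data="DzFfY" -> buffer=KaRcweuWwskuDzFfYn

Answer: KaRcweuWwskuDzFfYn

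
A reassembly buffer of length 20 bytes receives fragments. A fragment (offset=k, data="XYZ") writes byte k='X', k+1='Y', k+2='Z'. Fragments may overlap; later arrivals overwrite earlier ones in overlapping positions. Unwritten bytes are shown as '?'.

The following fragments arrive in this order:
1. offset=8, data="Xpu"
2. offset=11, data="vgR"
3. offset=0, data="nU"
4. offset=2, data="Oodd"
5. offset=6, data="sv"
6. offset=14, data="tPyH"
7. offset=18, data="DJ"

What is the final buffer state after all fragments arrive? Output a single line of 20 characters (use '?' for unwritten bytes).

Answer: nUOoddsvXpuvgRtPyHDJ

Derivation:
Fragment 1: offset=8 data="Xpu" -> buffer=????????Xpu?????????
Fragment 2: offset=11 data="vgR" -> buffer=????????XpuvgR??????
Fragment 3: offset=0 data="nU" -> buffer=nU??????XpuvgR??????
Fragment 4: offset=2 data="Oodd" -> buffer=nUOodd??XpuvgR??????
Fragment 5: offset=6 data="sv" -> buffer=nUOoddsvXpuvgR??????
Fragment 6: offset=14 data="tPyH" -> buffer=nUOoddsvXpuvgRtPyH??
Fragment 7: offset=18 data="DJ" -> buffer=nUOoddsvXpuvgRtPyHDJ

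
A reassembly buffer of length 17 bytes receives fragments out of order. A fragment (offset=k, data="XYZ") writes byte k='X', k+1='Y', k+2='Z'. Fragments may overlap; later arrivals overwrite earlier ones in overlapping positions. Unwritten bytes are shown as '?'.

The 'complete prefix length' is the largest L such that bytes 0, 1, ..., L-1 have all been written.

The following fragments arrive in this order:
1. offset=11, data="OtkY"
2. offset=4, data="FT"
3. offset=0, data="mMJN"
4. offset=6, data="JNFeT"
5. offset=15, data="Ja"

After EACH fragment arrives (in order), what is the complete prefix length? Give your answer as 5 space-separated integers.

Fragment 1: offset=11 data="OtkY" -> buffer=???????????OtkY?? -> prefix_len=0
Fragment 2: offset=4 data="FT" -> buffer=????FT?????OtkY?? -> prefix_len=0
Fragment 3: offset=0 data="mMJN" -> buffer=mMJNFT?????OtkY?? -> prefix_len=6
Fragment 4: offset=6 data="JNFeT" -> buffer=mMJNFTJNFeTOtkY?? -> prefix_len=15
Fragment 5: offset=15 data="Ja" -> buffer=mMJNFTJNFeTOtkYJa -> prefix_len=17

Answer: 0 0 6 15 17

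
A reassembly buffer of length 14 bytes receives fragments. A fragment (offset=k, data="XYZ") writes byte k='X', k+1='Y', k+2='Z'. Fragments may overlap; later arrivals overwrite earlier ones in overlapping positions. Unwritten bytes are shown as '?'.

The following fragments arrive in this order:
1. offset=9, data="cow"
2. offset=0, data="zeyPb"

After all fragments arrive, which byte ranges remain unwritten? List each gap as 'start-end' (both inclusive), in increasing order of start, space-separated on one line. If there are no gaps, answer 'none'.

Answer: 5-8 12-13

Derivation:
Fragment 1: offset=9 len=3
Fragment 2: offset=0 len=5
Gaps: 5-8 12-13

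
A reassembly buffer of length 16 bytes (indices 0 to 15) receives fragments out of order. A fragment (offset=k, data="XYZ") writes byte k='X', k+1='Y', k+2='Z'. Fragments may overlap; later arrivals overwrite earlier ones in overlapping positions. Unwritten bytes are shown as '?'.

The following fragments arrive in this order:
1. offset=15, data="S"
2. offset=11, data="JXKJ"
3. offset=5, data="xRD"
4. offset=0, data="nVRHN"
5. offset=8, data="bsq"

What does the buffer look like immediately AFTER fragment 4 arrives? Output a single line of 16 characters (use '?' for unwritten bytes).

Answer: nVRHNxRD???JXKJS

Derivation:
Fragment 1: offset=15 data="S" -> buffer=???????????????S
Fragment 2: offset=11 data="JXKJ" -> buffer=???????????JXKJS
Fragment 3: offset=5 data="xRD" -> buffer=?????xRD???JXKJS
Fragment 4: offset=0 data="nVRHN" -> buffer=nVRHNxRD???JXKJS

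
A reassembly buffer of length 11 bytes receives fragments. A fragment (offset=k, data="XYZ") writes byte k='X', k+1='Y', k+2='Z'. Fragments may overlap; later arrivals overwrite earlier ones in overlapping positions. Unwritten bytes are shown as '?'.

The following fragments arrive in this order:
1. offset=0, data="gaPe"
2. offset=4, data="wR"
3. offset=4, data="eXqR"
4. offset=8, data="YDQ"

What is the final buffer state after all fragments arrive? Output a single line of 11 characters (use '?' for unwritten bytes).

Answer: gaPeeXqRYDQ

Derivation:
Fragment 1: offset=0 data="gaPe" -> buffer=gaPe???????
Fragment 2: offset=4 data="wR" -> buffer=gaPewR?????
Fragment 3: offset=4 data="eXqR" -> buffer=gaPeeXqR???
Fragment 4: offset=8 data="YDQ" -> buffer=gaPeeXqRYDQ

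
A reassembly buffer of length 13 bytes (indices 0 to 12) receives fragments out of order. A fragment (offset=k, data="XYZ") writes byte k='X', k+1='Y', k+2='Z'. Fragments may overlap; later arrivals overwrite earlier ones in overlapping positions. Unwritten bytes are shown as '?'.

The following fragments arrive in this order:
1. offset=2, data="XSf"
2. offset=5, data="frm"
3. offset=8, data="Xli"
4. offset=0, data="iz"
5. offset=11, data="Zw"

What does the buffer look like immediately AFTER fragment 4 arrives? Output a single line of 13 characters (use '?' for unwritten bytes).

Answer: izXSffrmXli??

Derivation:
Fragment 1: offset=2 data="XSf" -> buffer=??XSf????????
Fragment 2: offset=5 data="frm" -> buffer=??XSffrm?????
Fragment 3: offset=8 data="Xli" -> buffer=??XSffrmXli??
Fragment 4: offset=0 data="iz" -> buffer=izXSffrmXli??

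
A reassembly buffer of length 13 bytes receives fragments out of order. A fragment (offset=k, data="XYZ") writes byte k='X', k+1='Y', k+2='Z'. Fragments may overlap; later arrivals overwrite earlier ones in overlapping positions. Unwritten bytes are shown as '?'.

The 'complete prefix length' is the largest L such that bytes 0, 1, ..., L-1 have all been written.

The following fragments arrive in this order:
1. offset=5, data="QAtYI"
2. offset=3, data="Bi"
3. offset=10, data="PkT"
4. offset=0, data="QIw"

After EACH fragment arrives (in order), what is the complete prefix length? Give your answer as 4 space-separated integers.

Fragment 1: offset=5 data="QAtYI" -> buffer=?????QAtYI??? -> prefix_len=0
Fragment 2: offset=3 data="Bi" -> buffer=???BiQAtYI??? -> prefix_len=0
Fragment 3: offset=10 data="PkT" -> buffer=???BiQAtYIPkT -> prefix_len=0
Fragment 4: offset=0 data="QIw" -> buffer=QIwBiQAtYIPkT -> prefix_len=13

Answer: 0 0 0 13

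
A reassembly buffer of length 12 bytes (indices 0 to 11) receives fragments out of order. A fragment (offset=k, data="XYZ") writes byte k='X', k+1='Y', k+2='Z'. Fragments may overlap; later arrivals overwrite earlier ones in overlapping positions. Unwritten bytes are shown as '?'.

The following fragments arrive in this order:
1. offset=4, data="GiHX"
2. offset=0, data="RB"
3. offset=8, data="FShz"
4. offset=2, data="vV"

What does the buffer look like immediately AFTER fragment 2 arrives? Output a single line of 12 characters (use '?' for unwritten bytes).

Fragment 1: offset=4 data="GiHX" -> buffer=????GiHX????
Fragment 2: offset=0 data="RB" -> buffer=RB??GiHX????

Answer: RB??GiHX????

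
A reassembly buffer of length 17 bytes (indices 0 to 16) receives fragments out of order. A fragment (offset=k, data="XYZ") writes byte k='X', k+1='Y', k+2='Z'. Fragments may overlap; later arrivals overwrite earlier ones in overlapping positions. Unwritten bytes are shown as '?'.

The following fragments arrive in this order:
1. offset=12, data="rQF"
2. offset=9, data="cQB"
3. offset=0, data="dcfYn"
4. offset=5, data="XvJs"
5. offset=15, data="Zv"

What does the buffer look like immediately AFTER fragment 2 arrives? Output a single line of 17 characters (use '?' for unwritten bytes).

Fragment 1: offset=12 data="rQF" -> buffer=????????????rQF??
Fragment 2: offset=9 data="cQB" -> buffer=?????????cQBrQF??

Answer: ?????????cQBrQF??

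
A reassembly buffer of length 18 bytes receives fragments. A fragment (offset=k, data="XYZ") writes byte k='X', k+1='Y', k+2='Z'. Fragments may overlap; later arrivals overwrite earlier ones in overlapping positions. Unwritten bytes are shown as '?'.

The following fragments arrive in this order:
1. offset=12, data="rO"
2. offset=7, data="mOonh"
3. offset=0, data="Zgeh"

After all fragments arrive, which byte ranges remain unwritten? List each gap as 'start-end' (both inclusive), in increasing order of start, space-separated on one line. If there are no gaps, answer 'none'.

Fragment 1: offset=12 len=2
Fragment 2: offset=7 len=5
Fragment 3: offset=0 len=4
Gaps: 4-6 14-17

Answer: 4-6 14-17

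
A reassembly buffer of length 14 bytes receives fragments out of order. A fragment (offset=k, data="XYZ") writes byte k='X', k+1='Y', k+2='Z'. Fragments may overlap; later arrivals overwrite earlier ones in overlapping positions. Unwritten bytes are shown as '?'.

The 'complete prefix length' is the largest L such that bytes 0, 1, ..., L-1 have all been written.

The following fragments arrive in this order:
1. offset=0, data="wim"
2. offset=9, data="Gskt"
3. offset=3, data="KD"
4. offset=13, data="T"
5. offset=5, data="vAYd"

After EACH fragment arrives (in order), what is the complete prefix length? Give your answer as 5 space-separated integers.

Answer: 3 3 5 5 14

Derivation:
Fragment 1: offset=0 data="wim" -> buffer=wim??????????? -> prefix_len=3
Fragment 2: offset=9 data="Gskt" -> buffer=wim??????Gskt? -> prefix_len=3
Fragment 3: offset=3 data="KD" -> buffer=wimKD????Gskt? -> prefix_len=5
Fragment 4: offset=13 data="T" -> buffer=wimKD????GsktT -> prefix_len=5
Fragment 5: offset=5 data="vAYd" -> buffer=wimKDvAYdGsktT -> prefix_len=14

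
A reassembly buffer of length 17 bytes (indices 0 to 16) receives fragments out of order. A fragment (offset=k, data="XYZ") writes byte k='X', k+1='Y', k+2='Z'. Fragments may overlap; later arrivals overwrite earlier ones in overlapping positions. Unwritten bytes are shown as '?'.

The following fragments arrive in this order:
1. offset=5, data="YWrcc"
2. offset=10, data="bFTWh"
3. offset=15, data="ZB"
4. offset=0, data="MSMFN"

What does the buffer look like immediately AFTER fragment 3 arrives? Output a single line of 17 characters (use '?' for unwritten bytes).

Fragment 1: offset=5 data="YWrcc" -> buffer=?????YWrcc???????
Fragment 2: offset=10 data="bFTWh" -> buffer=?????YWrccbFTWh??
Fragment 3: offset=15 data="ZB" -> buffer=?????YWrccbFTWhZB

Answer: ?????YWrccbFTWhZB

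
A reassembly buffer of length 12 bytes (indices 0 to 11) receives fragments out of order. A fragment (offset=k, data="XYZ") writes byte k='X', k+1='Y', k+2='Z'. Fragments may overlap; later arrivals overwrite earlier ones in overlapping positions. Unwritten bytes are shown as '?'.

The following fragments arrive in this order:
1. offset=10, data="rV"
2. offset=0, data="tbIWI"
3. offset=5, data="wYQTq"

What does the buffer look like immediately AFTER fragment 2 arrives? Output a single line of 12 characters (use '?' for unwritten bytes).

Fragment 1: offset=10 data="rV" -> buffer=??????????rV
Fragment 2: offset=0 data="tbIWI" -> buffer=tbIWI?????rV

Answer: tbIWI?????rV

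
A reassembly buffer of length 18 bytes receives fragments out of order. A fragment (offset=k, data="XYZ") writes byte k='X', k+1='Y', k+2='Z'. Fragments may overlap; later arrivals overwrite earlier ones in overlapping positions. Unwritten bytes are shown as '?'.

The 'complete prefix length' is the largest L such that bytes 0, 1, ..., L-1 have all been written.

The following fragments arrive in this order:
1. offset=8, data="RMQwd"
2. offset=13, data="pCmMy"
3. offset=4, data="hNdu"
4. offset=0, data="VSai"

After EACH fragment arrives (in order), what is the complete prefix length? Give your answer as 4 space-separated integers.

Fragment 1: offset=8 data="RMQwd" -> buffer=????????RMQwd????? -> prefix_len=0
Fragment 2: offset=13 data="pCmMy" -> buffer=????????RMQwdpCmMy -> prefix_len=0
Fragment 3: offset=4 data="hNdu" -> buffer=????hNduRMQwdpCmMy -> prefix_len=0
Fragment 4: offset=0 data="VSai" -> buffer=VSaihNduRMQwdpCmMy -> prefix_len=18

Answer: 0 0 0 18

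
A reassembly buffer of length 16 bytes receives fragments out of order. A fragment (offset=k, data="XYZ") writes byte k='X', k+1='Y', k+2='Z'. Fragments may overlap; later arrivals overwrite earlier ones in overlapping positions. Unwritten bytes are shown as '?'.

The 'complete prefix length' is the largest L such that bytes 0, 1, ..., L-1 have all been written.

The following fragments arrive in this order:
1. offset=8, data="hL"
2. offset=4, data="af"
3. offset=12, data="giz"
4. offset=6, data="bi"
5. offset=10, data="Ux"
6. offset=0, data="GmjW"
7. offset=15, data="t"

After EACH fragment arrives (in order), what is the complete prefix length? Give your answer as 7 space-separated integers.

Fragment 1: offset=8 data="hL" -> buffer=????????hL?????? -> prefix_len=0
Fragment 2: offset=4 data="af" -> buffer=????af??hL?????? -> prefix_len=0
Fragment 3: offset=12 data="giz" -> buffer=????af??hL??giz? -> prefix_len=0
Fragment 4: offset=6 data="bi" -> buffer=????afbihL??giz? -> prefix_len=0
Fragment 5: offset=10 data="Ux" -> buffer=????afbihLUxgiz? -> prefix_len=0
Fragment 6: offset=0 data="GmjW" -> buffer=GmjWafbihLUxgiz? -> prefix_len=15
Fragment 7: offset=15 data="t" -> buffer=GmjWafbihLUxgizt -> prefix_len=16

Answer: 0 0 0 0 0 15 16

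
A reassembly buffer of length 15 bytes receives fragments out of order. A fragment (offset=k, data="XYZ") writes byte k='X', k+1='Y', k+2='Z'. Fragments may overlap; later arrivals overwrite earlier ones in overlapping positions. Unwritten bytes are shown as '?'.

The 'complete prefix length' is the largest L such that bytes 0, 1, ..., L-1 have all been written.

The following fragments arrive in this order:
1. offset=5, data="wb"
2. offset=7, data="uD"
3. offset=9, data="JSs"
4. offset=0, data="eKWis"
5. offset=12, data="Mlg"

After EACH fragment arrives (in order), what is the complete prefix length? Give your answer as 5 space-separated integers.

Answer: 0 0 0 12 15

Derivation:
Fragment 1: offset=5 data="wb" -> buffer=?????wb???????? -> prefix_len=0
Fragment 2: offset=7 data="uD" -> buffer=?????wbuD?????? -> prefix_len=0
Fragment 3: offset=9 data="JSs" -> buffer=?????wbuDJSs??? -> prefix_len=0
Fragment 4: offset=0 data="eKWis" -> buffer=eKWiswbuDJSs??? -> prefix_len=12
Fragment 5: offset=12 data="Mlg" -> buffer=eKWiswbuDJSsMlg -> prefix_len=15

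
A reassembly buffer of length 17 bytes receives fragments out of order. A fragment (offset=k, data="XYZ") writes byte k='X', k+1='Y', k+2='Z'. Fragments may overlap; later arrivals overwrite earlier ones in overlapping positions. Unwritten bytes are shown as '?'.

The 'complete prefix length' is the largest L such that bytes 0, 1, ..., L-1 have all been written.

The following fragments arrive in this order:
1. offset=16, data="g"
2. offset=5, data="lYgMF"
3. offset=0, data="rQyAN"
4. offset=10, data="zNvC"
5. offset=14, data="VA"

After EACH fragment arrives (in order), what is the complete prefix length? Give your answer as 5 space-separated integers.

Fragment 1: offset=16 data="g" -> buffer=????????????????g -> prefix_len=0
Fragment 2: offset=5 data="lYgMF" -> buffer=?????lYgMF??????g -> prefix_len=0
Fragment 3: offset=0 data="rQyAN" -> buffer=rQyANlYgMF??????g -> prefix_len=10
Fragment 4: offset=10 data="zNvC" -> buffer=rQyANlYgMFzNvC??g -> prefix_len=14
Fragment 5: offset=14 data="VA" -> buffer=rQyANlYgMFzNvCVAg -> prefix_len=17

Answer: 0 0 10 14 17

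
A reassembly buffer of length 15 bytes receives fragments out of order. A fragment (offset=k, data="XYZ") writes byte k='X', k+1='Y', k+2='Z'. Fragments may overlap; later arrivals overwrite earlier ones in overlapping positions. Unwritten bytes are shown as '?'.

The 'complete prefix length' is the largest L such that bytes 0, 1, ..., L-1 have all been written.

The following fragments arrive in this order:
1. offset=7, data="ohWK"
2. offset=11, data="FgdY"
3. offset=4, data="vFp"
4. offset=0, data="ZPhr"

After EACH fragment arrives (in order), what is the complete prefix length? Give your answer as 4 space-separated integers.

Answer: 0 0 0 15

Derivation:
Fragment 1: offset=7 data="ohWK" -> buffer=???????ohWK???? -> prefix_len=0
Fragment 2: offset=11 data="FgdY" -> buffer=???????ohWKFgdY -> prefix_len=0
Fragment 3: offset=4 data="vFp" -> buffer=????vFpohWKFgdY -> prefix_len=0
Fragment 4: offset=0 data="ZPhr" -> buffer=ZPhrvFpohWKFgdY -> prefix_len=15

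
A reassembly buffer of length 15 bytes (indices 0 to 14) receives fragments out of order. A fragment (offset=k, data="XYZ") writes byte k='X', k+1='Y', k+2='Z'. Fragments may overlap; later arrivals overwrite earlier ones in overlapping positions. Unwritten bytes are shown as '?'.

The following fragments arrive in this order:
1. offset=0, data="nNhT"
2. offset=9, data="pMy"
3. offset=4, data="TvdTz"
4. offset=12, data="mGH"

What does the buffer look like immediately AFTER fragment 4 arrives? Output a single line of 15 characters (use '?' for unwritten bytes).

Fragment 1: offset=0 data="nNhT" -> buffer=nNhT???????????
Fragment 2: offset=9 data="pMy" -> buffer=nNhT?????pMy???
Fragment 3: offset=4 data="TvdTz" -> buffer=nNhTTvdTzpMy???
Fragment 4: offset=12 data="mGH" -> buffer=nNhTTvdTzpMymGH

Answer: nNhTTvdTzpMymGH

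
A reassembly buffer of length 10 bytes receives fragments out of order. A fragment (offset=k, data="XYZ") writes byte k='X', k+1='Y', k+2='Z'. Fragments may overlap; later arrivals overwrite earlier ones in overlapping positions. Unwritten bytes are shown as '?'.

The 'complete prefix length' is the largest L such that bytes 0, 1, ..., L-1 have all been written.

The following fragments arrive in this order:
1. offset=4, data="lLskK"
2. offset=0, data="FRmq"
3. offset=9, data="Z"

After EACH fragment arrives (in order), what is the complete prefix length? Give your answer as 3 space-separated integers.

Fragment 1: offset=4 data="lLskK" -> buffer=????lLskK? -> prefix_len=0
Fragment 2: offset=0 data="FRmq" -> buffer=FRmqlLskK? -> prefix_len=9
Fragment 3: offset=9 data="Z" -> buffer=FRmqlLskKZ -> prefix_len=10

Answer: 0 9 10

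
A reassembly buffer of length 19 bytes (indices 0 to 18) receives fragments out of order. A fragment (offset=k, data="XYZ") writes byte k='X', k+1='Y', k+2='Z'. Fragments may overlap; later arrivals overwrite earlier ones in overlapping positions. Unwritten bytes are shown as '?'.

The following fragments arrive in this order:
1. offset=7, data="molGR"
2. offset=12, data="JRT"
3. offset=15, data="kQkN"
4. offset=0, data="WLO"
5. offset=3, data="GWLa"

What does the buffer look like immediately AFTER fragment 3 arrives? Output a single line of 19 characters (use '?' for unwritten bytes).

Fragment 1: offset=7 data="molGR" -> buffer=???????molGR???????
Fragment 2: offset=12 data="JRT" -> buffer=???????molGRJRT????
Fragment 3: offset=15 data="kQkN" -> buffer=???????molGRJRTkQkN

Answer: ???????molGRJRTkQkN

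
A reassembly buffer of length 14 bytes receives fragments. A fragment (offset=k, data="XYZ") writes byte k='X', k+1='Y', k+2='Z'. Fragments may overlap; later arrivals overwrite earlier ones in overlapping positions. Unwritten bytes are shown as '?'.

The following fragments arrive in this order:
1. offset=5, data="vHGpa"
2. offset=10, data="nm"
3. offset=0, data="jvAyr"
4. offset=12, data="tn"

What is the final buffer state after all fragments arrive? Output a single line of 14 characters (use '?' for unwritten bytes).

Answer: jvAyrvHGpanmtn

Derivation:
Fragment 1: offset=5 data="vHGpa" -> buffer=?????vHGpa????
Fragment 2: offset=10 data="nm" -> buffer=?????vHGpanm??
Fragment 3: offset=0 data="jvAyr" -> buffer=jvAyrvHGpanm??
Fragment 4: offset=12 data="tn" -> buffer=jvAyrvHGpanmtn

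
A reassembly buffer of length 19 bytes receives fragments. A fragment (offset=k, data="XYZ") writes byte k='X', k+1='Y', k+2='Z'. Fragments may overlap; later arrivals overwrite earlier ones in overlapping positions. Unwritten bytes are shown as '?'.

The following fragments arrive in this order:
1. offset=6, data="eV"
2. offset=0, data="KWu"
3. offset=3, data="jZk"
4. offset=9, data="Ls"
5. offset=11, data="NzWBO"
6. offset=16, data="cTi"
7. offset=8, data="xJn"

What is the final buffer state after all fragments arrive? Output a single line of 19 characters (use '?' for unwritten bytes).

Fragment 1: offset=6 data="eV" -> buffer=??????eV???????????
Fragment 2: offset=0 data="KWu" -> buffer=KWu???eV???????????
Fragment 3: offset=3 data="jZk" -> buffer=KWujZkeV???????????
Fragment 4: offset=9 data="Ls" -> buffer=KWujZkeV?Ls????????
Fragment 5: offset=11 data="NzWBO" -> buffer=KWujZkeV?LsNzWBO???
Fragment 6: offset=16 data="cTi" -> buffer=KWujZkeV?LsNzWBOcTi
Fragment 7: offset=8 data="xJn" -> buffer=KWujZkeVxJnNzWBOcTi

Answer: KWujZkeVxJnNzWBOcTi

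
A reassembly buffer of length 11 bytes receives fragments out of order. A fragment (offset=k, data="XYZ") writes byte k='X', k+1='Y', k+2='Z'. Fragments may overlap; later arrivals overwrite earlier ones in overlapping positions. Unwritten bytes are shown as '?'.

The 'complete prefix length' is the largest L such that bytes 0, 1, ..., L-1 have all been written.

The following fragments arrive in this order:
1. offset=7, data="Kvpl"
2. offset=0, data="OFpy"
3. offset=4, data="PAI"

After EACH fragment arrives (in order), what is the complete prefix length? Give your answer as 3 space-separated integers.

Fragment 1: offset=7 data="Kvpl" -> buffer=???????Kvpl -> prefix_len=0
Fragment 2: offset=0 data="OFpy" -> buffer=OFpy???Kvpl -> prefix_len=4
Fragment 3: offset=4 data="PAI" -> buffer=OFpyPAIKvpl -> prefix_len=11

Answer: 0 4 11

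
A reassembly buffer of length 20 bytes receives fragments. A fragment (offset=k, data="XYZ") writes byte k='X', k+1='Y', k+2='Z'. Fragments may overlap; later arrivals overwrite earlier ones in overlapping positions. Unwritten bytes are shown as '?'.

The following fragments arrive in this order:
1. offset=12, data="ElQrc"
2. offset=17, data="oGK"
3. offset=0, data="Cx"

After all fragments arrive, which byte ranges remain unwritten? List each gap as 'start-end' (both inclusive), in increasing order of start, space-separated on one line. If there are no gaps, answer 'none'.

Fragment 1: offset=12 len=5
Fragment 2: offset=17 len=3
Fragment 3: offset=0 len=2
Gaps: 2-11

Answer: 2-11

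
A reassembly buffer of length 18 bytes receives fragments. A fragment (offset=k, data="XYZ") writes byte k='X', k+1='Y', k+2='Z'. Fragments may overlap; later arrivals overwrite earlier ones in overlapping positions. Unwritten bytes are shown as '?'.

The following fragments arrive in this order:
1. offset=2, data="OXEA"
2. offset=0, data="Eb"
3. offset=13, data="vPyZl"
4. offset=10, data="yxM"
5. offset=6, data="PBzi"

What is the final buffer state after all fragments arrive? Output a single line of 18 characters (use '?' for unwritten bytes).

Fragment 1: offset=2 data="OXEA" -> buffer=??OXEA????????????
Fragment 2: offset=0 data="Eb" -> buffer=EbOXEA????????????
Fragment 3: offset=13 data="vPyZl" -> buffer=EbOXEA???????vPyZl
Fragment 4: offset=10 data="yxM" -> buffer=EbOXEA????yxMvPyZl
Fragment 5: offset=6 data="PBzi" -> buffer=EbOXEAPBziyxMvPyZl

Answer: EbOXEAPBziyxMvPyZl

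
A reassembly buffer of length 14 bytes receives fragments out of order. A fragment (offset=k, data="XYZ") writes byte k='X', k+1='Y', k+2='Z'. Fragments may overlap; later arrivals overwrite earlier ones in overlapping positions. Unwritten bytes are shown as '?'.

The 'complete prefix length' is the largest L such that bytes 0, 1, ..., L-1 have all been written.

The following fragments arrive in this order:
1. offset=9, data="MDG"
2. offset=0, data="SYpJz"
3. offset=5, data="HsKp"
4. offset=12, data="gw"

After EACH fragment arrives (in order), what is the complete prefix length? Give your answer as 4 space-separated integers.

Answer: 0 5 12 14

Derivation:
Fragment 1: offset=9 data="MDG" -> buffer=?????????MDG?? -> prefix_len=0
Fragment 2: offset=0 data="SYpJz" -> buffer=SYpJz????MDG?? -> prefix_len=5
Fragment 3: offset=5 data="HsKp" -> buffer=SYpJzHsKpMDG?? -> prefix_len=12
Fragment 4: offset=12 data="gw" -> buffer=SYpJzHsKpMDGgw -> prefix_len=14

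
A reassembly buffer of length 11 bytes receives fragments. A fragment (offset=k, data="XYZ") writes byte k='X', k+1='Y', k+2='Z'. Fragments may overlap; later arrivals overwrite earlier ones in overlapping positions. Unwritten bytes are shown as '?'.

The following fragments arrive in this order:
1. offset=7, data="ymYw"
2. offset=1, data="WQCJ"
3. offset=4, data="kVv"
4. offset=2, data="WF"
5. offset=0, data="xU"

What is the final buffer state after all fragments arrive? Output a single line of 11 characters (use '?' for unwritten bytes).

Fragment 1: offset=7 data="ymYw" -> buffer=???????ymYw
Fragment 2: offset=1 data="WQCJ" -> buffer=?WQCJ??ymYw
Fragment 3: offset=4 data="kVv" -> buffer=?WQCkVvymYw
Fragment 4: offset=2 data="WF" -> buffer=?WWFkVvymYw
Fragment 5: offset=0 data="xU" -> buffer=xUWFkVvymYw

Answer: xUWFkVvymYw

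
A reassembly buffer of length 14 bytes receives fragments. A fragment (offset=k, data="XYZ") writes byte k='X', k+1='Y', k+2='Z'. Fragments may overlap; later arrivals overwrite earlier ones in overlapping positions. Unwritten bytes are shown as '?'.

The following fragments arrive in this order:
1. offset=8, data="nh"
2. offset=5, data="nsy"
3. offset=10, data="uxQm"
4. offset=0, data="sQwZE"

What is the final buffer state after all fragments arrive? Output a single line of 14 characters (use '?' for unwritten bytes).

Answer: sQwZEnsynhuxQm

Derivation:
Fragment 1: offset=8 data="nh" -> buffer=????????nh????
Fragment 2: offset=5 data="nsy" -> buffer=?????nsynh????
Fragment 3: offset=10 data="uxQm" -> buffer=?????nsynhuxQm
Fragment 4: offset=0 data="sQwZE" -> buffer=sQwZEnsynhuxQm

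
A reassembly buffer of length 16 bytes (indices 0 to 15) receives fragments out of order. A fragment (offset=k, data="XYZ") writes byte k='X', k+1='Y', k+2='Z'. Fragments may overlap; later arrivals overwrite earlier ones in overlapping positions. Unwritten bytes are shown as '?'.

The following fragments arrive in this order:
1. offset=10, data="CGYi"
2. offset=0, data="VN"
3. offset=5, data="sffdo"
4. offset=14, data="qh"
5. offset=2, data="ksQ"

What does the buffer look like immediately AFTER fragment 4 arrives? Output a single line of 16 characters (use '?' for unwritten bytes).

Fragment 1: offset=10 data="CGYi" -> buffer=??????????CGYi??
Fragment 2: offset=0 data="VN" -> buffer=VN????????CGYi??
Fragment 3: offset=5 data="sffdo" -> buffer=VN???sffdoCGYi??
Fragment 4: offset=14 data="qh" -> buffer=VN???sffdoCGYiqh

Answer: VN???sffdoCGYiqh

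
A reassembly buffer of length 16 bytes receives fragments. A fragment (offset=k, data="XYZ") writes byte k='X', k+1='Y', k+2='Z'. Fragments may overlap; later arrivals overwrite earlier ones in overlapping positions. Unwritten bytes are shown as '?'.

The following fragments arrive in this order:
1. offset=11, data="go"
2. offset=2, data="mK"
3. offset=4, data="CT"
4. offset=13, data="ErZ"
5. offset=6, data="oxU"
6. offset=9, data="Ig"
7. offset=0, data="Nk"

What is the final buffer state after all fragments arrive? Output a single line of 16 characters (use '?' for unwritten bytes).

Answer: NkmKCToxUIggoErZ

Derivation:
Fragment 1: offset=11 data="go" -> buffer=???????????go???
Fragment 2: offset=2 data="mK" -> buffer=??mK???????go???
Fragment 3: offset=4 data="CT" -> buffer=??mKCT?????go???
Fragment 4: offset=13 data="ErZ" -> buffer=??mKCT?????goErZ
Fragment 5: offset=6 data="oxU" -> buffer=??mKCToxU??goErZ
Fragment 6: offset=9 data="Ig" -> buffer=??mKCToxUIggoErZ
Fragment 7: offset=0 data="Nk" -> buffer=NkmKCToxUIggoErZ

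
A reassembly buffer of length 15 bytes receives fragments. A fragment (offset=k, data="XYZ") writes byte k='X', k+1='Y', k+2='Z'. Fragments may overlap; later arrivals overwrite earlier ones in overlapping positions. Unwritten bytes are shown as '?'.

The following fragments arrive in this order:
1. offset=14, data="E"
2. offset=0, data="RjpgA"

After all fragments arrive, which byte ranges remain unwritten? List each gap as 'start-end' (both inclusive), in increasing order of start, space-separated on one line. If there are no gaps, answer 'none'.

Answer: 5-13

Derivation:
Fragment 1: offset=14 len=1
Fragment 2: offset=0 len=5
Gaps: 5-13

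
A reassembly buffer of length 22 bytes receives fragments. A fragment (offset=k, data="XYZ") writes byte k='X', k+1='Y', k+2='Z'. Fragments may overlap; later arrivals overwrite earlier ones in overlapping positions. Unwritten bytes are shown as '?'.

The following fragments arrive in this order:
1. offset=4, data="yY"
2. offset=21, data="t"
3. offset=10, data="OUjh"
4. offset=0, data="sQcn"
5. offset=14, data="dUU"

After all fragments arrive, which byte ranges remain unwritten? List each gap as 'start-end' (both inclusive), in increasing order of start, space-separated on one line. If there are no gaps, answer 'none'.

Fragment 1: offset=4 len=2
Fragment 2: offset=21 len=1
Fragment 3: offset=10 len=4
Fragment 4: offset=0 len=4
Fragment 5: offset=14 len=3
Gaps: 6-9 17-20

Answer: 6-9 17-20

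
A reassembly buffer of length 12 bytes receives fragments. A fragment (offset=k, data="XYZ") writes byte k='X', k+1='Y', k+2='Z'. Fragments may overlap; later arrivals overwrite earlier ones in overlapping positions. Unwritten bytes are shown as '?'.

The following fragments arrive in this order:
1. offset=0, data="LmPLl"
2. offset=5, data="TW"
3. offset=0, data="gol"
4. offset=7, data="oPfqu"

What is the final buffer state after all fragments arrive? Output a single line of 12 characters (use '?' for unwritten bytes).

Fragment 1: offset=0 data="LmPLl" -> buffer=LmPLl???????
Fragment 2: offset=5 data="TW" -> buffer=LmPLlTW?????
Fragment 3: offset=0 data="gol" -> buffer=golLlTW?????
Fragment 4: offset=7 data="oPfqu" -> buffer=golLlTWoPfqu

Answer: golLlTWoPfqu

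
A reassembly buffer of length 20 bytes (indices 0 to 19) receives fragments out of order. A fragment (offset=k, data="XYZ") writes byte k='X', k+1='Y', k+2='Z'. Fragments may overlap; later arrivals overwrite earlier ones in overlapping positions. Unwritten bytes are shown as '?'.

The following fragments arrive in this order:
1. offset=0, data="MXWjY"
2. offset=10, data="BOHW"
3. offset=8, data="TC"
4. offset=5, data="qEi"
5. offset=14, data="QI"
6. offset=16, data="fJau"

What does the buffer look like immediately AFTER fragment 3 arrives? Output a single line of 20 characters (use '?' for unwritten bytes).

Answer: MXWjY???TCBOHW??????

Derivation:
Fragment 1: offset=0 data="MXWjY" -> buffer=MXWjY???????????????
Fragment 2: offset=10 data="BOHW" -> buffer=MXWjY?????BOHW??????
Fragment 3: offset=8 data="TC" -> buffer=MXWjY???TCBOHW??????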